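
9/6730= 9/6730 = 0.00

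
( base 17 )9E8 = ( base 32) 2ov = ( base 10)2847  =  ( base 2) 101100011111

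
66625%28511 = 9603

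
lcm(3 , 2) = 6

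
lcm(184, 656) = 15088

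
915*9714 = 8888310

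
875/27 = 32 + 11/27 = 32.41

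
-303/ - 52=5 + 43/52 = 5.83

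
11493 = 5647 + 5846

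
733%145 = 8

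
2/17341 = 2/17341 = 0.00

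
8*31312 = 250496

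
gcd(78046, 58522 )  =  2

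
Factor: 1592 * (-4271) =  - 2^3*199^1*4271^1 = - 6799432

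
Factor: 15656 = 2^3*19^1*103^1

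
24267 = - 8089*( - 3 )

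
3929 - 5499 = -1570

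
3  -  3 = 0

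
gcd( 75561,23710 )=1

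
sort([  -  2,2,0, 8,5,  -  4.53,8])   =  [-4.53, - 2, 0,2,5,8,8]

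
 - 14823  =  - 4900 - 9923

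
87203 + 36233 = 123436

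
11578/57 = 203  +  7/57 = 203.12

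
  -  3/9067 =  - 3/9067 = - 0.00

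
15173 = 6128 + 9045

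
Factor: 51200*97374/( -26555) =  - 997109760/5311=- 2^12*3^1 * 5^1  *47^(-1)*113^( - 1)*16229^1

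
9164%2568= 1460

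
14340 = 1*14340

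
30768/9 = 3418 + 2/3 =3418.67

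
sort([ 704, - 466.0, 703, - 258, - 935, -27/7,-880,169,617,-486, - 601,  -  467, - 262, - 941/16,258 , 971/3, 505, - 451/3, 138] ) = [  -  935,- 880,  -  601,-486 ,  -  467, - 466.0, - 262, - 258, - 451/3,-941/16,  -  27/7,138, 169, 258,  971/3, 505,617,703, 704]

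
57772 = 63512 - 5740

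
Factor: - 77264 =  - 2^4*11^1*439^1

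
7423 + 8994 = 16417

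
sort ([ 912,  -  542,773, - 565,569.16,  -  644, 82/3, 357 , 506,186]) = [ - 644, - 565, - 542, 82/3,186,357,506,569.16,  773,  912]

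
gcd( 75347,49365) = 1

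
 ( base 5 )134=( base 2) 101100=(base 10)44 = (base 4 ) 230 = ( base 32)1C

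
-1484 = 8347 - 9831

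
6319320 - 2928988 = 3390332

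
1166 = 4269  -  3103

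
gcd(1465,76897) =1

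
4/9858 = 2/4929 = 0.00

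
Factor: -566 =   -  2^1*283^1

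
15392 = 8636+6756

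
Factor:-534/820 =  - 2^( - 1)*3^1*5^( - 1)*41^ (  -  1 )*89^1 = - 267/410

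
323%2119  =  323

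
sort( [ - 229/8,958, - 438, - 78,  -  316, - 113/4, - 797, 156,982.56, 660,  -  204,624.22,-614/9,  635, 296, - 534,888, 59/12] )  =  [  -  797, - 534, - 438, - 316, - 204, -78, - 614/9, - 229/8,- 113/4 , 59/12 , 156,296,624.22,635,660,888,958, 982.56] 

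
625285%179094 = 88003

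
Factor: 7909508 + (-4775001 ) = 113^1*27739^1 = 3134507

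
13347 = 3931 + 9416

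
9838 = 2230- - 7608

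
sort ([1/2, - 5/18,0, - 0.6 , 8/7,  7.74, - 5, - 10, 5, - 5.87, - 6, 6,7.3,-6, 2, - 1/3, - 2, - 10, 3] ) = [ - 10, - 10, - 6, - 6, - 5.87, - 5 , - 2, - 0.6, - 1/3, - 5/18, 0, 1/2,8/7,2,3,5, 6, 7.3, 7.74] 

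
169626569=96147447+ 73479122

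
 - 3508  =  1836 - 5344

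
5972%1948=128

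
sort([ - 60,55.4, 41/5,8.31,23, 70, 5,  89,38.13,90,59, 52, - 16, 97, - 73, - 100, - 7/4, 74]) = [ - 100, - 73, - 60 , - 16, - 7/4, 5, 41/5,8.31, 23,38.13,52, 55.4, 59,70,74, 89,90, 97]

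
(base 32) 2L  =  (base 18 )4D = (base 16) 55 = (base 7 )151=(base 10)85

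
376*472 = 177472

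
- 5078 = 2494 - 7572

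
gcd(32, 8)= 8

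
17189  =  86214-69025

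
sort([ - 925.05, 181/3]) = [-925.05, 181/3] 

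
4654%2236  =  182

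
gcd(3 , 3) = 3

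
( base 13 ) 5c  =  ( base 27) 2N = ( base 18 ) 45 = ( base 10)77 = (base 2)1001101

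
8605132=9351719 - 746587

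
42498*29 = 1232442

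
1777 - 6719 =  - 4942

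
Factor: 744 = 2^3*3^1*31^1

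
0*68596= 0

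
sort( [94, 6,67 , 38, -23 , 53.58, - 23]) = [ - 23,-23, 6, 38 , 53.58,67, 94 ]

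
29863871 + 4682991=34546862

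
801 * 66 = 52866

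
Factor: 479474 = 2^1*239737^1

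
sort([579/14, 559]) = [ 579/14,559]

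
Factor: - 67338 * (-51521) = 2^1*3^3 * 29^1*43^1*51521^1 = 3469321098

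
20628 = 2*10314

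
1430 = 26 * 55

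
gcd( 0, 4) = 4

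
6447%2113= 108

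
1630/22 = 74 + 1/11 = 74.09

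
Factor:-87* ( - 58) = 5046 = 2^1*3^1*29^2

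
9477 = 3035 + 6442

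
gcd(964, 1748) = 4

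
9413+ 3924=13337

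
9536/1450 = 6 + 418/725 = 6.58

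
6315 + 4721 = 11036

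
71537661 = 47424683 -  - 24112978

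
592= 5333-4741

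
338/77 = 4 + 30/77 = 4.39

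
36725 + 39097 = 75822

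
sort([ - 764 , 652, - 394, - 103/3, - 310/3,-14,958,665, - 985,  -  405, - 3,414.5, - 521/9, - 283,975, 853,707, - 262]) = [ - 985, - 764,-405, - 394, - 283, - 262, - 310/3, - 521/9 ,-103/3, - 14, - 3, 414.5,652,  665,707, 853,958, 975]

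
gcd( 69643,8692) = 1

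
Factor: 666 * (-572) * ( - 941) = 358475832 = 2^3 * 3^2 *11^1*13^1 * 37^1 *941^1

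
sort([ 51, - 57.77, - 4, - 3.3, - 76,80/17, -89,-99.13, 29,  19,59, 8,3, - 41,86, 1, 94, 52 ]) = [ - 99.13, - 89, - 76, - 57.77,- 41  ,- 4, - 3.3, 1, 3, 80/17,8, 19,  29, 51,  52, 59,86,94 ]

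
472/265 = 472/265 =1.78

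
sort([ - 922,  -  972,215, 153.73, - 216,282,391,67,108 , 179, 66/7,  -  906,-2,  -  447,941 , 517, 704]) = [ - 972, - 922, - 906, - 447,-216, - 2,66/7, 67,108,153.73,179,215,282, 391,517,704,  941] 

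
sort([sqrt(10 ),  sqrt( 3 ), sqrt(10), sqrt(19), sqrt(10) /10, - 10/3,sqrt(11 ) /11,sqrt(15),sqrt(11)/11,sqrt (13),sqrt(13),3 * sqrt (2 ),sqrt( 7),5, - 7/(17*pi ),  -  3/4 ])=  [-10/3, - 3/4, - 7/( 17 * pi),sqrt( 11) /11,sqrt( 11)/11,sqrt( 10 )/10, sqrt(3 ), sqrt(7), sqrt(10),sqrt( 10), sqrt(13), sqrt(13), sqrt(15 ),3*sqrt(2), sqrt(19), 5 ]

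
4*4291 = 17164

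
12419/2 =6209 + 1/2 = 6209.50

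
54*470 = 25380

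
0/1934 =0= 0.00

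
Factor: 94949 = 94949^1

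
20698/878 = 23 +252/439 = 23.57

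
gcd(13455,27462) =69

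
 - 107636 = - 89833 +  - 17803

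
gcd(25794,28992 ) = 6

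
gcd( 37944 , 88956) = 36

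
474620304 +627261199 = 1101881503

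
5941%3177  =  2764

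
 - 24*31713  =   - 761112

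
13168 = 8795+4373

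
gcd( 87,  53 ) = 1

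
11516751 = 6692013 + 4824738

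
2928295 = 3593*815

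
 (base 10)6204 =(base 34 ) 5CG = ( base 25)9N4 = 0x183C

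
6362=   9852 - 3490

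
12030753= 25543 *471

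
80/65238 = 40/32619 = 0.00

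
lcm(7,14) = 14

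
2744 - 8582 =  - 5838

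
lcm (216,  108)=216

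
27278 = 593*46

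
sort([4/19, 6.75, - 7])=[-7, 4/19, 6.75] 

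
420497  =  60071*7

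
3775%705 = 250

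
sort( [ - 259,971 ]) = [ - 259,971] 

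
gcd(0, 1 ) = 1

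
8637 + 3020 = 11657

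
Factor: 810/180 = 2^( - 1) * 3^2 = 9/2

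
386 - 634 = -248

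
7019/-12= - 585 + 1/12 =- 584.92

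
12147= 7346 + 4801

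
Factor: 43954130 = 2^1 * 5^1 * 11^1*399583^1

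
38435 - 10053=28382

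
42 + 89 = 131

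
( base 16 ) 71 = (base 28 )41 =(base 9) 135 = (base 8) 161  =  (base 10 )113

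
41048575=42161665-1113090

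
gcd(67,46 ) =1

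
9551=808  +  8743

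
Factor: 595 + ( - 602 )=-7 = - 7^1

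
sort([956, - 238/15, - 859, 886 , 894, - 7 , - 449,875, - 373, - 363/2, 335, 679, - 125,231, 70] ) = [ -859, - 449, - 373,  -  363/2, - 125, - 238/15, - 7,  70, 231, 335, 679 , 875, 886, 894, 956] 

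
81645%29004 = 23637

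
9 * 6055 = 54495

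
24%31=24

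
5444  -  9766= - 4322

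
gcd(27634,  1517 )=41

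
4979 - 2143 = 2836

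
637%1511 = 637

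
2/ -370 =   -  1/185 = - 0.01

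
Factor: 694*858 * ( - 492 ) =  - 292962384 = - 2^4*3^2*11^1*13^1*41^1 * 347^1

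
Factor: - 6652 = -2^2*1663^1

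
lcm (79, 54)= 4266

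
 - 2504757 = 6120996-8625753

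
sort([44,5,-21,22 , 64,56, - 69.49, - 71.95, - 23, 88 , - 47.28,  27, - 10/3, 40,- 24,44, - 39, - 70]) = [ - 71.95,-70, - 69.49, - 47.28 , - 39, - 24,  -  23,  -  21, - 10/3,  5,22, 27,40, 44, 44,  56,64,88]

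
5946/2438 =2973/1219 = 2.44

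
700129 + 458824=1158953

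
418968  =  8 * 52371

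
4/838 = 2/419 = 0.00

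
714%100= 14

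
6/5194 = 3/2597  =  0.00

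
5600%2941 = 2659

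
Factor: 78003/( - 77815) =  - 3^6 *5^( - 1)*79^( - 1) * 107^1*197^( - 1 )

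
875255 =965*907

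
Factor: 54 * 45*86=2^2* 3^5*5^1 * 43^1 = 208980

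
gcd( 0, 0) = 0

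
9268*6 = 55608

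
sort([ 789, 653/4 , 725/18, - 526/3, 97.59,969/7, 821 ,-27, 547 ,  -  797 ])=[-797,  -  526/3, - 27,725/18,  97.59,969/7,653/4,547 , 789,821 ]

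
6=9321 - 9315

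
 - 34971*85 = -2972535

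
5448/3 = 1816 = 1816.00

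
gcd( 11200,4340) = 140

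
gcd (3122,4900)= 14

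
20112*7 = 140784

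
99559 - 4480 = 95079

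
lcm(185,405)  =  14985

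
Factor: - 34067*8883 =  - 3^3*7^1*11^1*19^1*47^1 *163^1 = - 302617161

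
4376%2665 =1711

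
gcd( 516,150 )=6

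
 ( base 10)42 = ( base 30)1C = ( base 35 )17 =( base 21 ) 20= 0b101010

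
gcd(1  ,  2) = 1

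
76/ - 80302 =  - 38/40151=-0.00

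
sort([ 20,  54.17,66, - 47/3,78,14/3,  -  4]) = [ - 47/3, - 4,14/3,  20,54.17, 66,78]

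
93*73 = 6789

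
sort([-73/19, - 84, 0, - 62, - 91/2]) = [-84 , - 62,  -  91/2, - 73/19, 0]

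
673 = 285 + 388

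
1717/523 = 1717/523 = 3.28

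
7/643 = 7/643=0.01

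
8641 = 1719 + 6922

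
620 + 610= 1230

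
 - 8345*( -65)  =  542425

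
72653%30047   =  12559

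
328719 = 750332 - 421613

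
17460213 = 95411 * 183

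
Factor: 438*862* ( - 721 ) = - 272217876  =  - 2^2 * 3^1*7^1*73^1*103^1 * 431^1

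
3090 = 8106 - 5016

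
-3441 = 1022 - 4463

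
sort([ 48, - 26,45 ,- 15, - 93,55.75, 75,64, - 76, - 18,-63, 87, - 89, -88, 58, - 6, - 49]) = [ - 93, -89, - 88, -76,  -  63, - 49, - 26, - 18, - 15, - 6,45,  48, 55.75, 58 , 64,75,  87 ]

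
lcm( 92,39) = 3588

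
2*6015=12030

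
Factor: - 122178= - 2^1*3^1*7^1*2909^1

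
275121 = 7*39303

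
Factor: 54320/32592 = 3^(-1 ) * 5^1 = 5/3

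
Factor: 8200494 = 2^1*3^3*  17^1*8933^1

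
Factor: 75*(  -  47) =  - 3^1 * 5^2 * 47^1  =  - 3525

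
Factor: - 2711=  - 2711^1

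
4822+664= 5486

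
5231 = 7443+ - 2212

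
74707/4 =74707/4=18676.75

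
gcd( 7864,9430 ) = 2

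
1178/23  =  1178/23 = 51.22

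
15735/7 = 15735/7 = 2247.86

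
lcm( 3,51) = 51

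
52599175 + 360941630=413540805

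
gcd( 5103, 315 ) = 63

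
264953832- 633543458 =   -  368589626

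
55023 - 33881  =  21142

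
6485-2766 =3719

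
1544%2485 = 1544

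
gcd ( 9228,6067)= 1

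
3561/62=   57 + 27/62 = 57.44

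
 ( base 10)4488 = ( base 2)1000110001000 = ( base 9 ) 6136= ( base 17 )F90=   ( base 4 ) 1012020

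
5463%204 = 159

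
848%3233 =848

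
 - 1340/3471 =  - 1 + 2131/3471 = -0.39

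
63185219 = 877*72047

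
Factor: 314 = 2^1*157^1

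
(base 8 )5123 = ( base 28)3ab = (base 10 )2643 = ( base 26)3NH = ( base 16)A53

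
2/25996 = 1/12998 = 0.00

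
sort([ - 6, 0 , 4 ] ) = [ - 6, 0, 4]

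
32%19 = 13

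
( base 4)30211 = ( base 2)1100100101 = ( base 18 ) 28d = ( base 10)805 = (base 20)205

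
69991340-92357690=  - 22366350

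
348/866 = 174/433 = 0.40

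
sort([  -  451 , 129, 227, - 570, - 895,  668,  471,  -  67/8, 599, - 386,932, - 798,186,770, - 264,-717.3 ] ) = [ - 895, - 798,  -  717.3, - 570, - 451, - 386, - 264,-67/8 , 129,186,227,471,  599,668,770,932]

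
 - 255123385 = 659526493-914649878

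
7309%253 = 225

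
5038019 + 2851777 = 7889796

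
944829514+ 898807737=1843637251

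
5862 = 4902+960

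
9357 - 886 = 8471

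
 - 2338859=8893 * ( - 263)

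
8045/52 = 154 + 37/52= 154.71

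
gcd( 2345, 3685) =335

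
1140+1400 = 2540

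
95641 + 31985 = 127626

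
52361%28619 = 23742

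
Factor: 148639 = 148639^1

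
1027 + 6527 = 7554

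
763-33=730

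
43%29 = 14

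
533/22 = 24 + 5/22 = 24.23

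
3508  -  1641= 1867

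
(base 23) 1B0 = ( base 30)q2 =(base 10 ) 782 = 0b1100001110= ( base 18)278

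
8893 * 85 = 755905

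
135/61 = 2+13/61 = 2.21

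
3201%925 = 426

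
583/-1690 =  - 1 + 1107/1690 = - 0.34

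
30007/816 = 36 + 631/816 = 36.77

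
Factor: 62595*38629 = 2417982255 = 3^2*5^1*13^1*107^1 *38629^1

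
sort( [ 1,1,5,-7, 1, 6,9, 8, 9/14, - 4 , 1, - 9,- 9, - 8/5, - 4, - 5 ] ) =[-9 , - 9,-7, - 5,  -  4, - 4, - 8/5, 9/14, 1,1,1, 1, 5,6,8,9] 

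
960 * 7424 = 7127040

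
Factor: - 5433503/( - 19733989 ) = 11^( - 1)*19^( - 1 )*439^1*12377^1*94421^( - 1 )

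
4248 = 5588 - 1340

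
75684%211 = 146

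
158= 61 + 97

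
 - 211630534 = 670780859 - 882411393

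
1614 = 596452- 594838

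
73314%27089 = 19136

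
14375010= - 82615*( - 174)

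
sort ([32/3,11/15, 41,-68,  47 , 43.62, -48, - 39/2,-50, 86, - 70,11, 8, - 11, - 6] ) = [ -70, - 68, - 50, - 48, - 39/2,  -  11,  -  6, 11/15,8,  32/3, 11 , 41, 43.62, 47, 86] 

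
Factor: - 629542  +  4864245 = 11^1*384973^1 = 4234703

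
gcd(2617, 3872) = 1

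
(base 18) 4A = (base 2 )1010010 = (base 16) 52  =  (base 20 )42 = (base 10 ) 82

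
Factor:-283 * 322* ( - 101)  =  2^1*7^1*23^1*  101^1*283^1 = 9203726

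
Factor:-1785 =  - 3^1*5^1*7^1*17^1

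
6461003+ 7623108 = 14084111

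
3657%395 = 102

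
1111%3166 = 1111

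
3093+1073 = 4166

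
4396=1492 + 2904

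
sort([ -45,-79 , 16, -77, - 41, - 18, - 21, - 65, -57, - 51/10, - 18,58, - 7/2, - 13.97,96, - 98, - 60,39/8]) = [-98,-79,-77, - 65, - 60, - 57, - 45, - 41, - 21, - 18 , - 18, - 13.97, - 51/10, - 7/2,39/8,16, 58, 96]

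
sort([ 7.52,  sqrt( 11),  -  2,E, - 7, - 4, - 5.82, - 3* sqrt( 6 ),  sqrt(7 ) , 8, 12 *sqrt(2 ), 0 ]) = [ - 3 * sqrt( 6),  -  7,  -  5.82,  -  4, - 2, 0, sqrt( 7 ), E, sqrt( 11 ) , 7.52, 8, 12 * sqrt (2)]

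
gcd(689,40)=1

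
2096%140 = 136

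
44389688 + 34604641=78994329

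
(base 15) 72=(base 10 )107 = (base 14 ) 79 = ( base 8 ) 153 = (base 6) 255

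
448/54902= 224/27451 = 0.01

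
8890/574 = 635/41 = 15.49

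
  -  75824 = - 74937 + -887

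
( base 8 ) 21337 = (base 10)8927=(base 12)51bb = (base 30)9RH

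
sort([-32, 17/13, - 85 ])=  [-85,  -  32,17/13 ]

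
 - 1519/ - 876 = 1 + 643/876 = 1.73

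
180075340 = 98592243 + 81483097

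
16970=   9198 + 7772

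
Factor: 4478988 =2^2*3^1*73^1* 5113^1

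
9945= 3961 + 5984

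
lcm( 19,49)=931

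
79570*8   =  636560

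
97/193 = 97/193 = 0.50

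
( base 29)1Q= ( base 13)43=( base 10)55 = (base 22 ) 2B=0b110111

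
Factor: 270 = 2^1*3^3 * 5^1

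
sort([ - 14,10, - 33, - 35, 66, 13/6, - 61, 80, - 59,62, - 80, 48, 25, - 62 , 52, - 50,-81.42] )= [ - 81.42, -80, - 62,-61, - 59 , - 50,-35, - 33, - 14, 13/6, 10, 25 , 48,52,  62,  66,80]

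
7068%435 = 108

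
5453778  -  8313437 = -2859659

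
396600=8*49575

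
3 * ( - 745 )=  - 2235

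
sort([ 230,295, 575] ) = [230, 295, 575]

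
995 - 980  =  15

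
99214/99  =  99214/99  =  1002.16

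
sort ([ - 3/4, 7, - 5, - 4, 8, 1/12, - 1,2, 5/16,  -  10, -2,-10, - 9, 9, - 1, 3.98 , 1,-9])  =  [ - 10, - 10, - 9, - 9, - 5, - 4, - 2, - 1, - 1, - 3/4,1/12,5/16,1, 2, 3.98,7, 8, 9 ]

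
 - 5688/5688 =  - 1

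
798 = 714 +84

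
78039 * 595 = 46433205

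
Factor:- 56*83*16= - 2^7*7^1*83^1=- 74368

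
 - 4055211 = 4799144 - 8854355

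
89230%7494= 6796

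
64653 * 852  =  55084356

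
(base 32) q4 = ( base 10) 836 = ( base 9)1128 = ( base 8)1504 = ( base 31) qu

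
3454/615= 3454/615=5.62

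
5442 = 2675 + 2767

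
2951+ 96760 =99711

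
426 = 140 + 286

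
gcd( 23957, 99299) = 1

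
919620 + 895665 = 1815285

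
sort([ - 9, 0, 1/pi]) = [-9, 0, 1/pi] 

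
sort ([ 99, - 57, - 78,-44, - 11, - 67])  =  [ - 78,-67,-57,- 44,  -  11, 99]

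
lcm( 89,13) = 1157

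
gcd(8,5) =1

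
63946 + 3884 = 67830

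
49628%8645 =6403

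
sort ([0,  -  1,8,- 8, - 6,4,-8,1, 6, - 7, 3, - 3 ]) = [-8,-8,- 7,-6 , - 3,-1,0,1,3,  4,6,8] 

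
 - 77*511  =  -39347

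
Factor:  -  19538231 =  - 73^1*267647^1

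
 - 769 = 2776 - 3545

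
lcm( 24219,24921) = 1719549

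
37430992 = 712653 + 36718339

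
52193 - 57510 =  - 5317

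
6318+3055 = 9373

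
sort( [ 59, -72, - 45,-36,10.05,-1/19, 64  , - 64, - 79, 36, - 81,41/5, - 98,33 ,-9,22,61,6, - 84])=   [ - 98, - 84, - 81,- 79, - 72, - 64, - 45, - 36,  -  9,  -  1/19,6,41/5, 10.05, 22,33,36,59,61, 64 ]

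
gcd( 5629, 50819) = 1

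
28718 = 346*83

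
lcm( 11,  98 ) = 1078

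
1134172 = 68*16679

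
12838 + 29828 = 42666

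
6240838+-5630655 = 610183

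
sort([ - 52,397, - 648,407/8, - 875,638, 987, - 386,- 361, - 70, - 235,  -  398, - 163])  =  [ - 875 , - 648,-398, - 386,-361, - 235, - 163, - 70, - 52, 407/8,397, 638,987 ]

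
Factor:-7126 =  - 2^1* 7^1*509^1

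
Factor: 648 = 2^3 * 3^4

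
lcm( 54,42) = 378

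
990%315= 45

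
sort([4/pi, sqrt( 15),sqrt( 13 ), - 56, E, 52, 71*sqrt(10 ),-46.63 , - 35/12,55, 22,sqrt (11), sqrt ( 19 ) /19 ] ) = [ - 56,-46.63,  -  35/12, sqrt(19)/19, 4/pi, E, sqrt(11 ) , sqrt(13), sqrt (15), 22,52, 55, 71*sqrt(10)]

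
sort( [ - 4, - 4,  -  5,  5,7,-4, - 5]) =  [ - 5, - 5 , - 4 , - 4, -4 , 5 , 7 ]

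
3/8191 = 3/8191 = 0.00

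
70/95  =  14/19 =0.74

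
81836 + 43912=125748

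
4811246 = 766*6281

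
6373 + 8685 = 15058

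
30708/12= 2559=2559.00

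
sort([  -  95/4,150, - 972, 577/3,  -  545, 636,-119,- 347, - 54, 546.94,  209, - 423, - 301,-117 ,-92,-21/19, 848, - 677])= [ - 972,- 677, - 545,-423, - 347 ,-301, - 119, - 117, -92, - 54, - 95/4, - 21/19 , 150,577/3, 209,546.94,636, 848]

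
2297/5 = 459 + 2/5 = 459.40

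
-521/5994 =-521/5994 = - 0.09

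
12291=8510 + 3781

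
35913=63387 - 27474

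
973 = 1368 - 395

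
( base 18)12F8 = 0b1101001100110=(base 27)978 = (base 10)6758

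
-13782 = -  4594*3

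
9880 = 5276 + 4604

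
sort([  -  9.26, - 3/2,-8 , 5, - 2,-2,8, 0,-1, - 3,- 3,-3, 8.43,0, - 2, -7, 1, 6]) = [-9.26, - 8 ,- 7, - 3, - 3,-3,-2,  -  2, - 2, - 3/2, - 1, 0,0 , 1, 5, 6,8,  8.43 ] 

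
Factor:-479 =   -  479^1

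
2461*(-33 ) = -81213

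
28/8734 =14/4367= 0.00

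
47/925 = 47/925 = 0.05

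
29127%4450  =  2427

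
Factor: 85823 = 19^1*4517^1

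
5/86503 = 5/86503 =0.00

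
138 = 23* 6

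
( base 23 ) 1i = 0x29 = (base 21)1K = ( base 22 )1j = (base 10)41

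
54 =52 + 2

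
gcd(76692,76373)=11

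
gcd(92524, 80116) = 4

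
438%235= 203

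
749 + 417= 1166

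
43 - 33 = 10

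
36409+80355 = 116764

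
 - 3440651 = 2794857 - 6235508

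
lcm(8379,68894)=620046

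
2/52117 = 2/52117 = 0.00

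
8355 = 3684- - 4671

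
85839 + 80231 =166070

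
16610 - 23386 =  - 6776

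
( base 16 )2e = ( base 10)46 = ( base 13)37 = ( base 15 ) 31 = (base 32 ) 1e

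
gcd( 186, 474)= 6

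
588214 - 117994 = 470220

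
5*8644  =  43220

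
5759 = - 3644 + 9403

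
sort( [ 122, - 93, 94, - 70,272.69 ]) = [-93 , - 70, 94, 122,272.69 ]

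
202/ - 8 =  - 26  +  3/4 = - 25.25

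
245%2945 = 245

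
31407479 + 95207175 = 126614654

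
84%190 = 84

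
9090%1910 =1450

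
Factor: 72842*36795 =2^1*3^1*5^1*7^1*11^3 * 43^1*223^1 = 2680221390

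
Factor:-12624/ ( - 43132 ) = 2^2 * 3^1*41^( -1 ) = 12/41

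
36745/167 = 36745/167 = 220.03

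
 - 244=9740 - 9984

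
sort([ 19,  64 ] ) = [19,64] 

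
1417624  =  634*2236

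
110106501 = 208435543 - 98329042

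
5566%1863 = 1840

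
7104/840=296/35 = 8.46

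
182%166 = 16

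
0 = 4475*0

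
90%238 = 90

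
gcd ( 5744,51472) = 16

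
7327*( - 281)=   -  2058887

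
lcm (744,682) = 8184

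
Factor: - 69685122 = -2^1*3^1*13^2*19^1 * 3617^1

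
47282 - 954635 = -907353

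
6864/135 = 50 + 38/45 = 50.84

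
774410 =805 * 962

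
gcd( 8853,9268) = 1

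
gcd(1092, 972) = 12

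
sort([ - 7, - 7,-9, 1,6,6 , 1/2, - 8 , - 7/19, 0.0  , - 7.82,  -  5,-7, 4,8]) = [ - 9, - 8,  -  7.82, - 7,-7, - 7, - 5, - 7/19, 0.0,1/2, 1, 4 , 6, 6, 8] 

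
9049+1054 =10103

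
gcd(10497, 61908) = 3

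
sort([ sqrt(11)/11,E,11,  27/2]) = [ sqrt(11) /11,E,11,  27/2]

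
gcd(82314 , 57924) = 18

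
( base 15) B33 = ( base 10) 2523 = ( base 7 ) 10233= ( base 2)100111011011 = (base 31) 2jc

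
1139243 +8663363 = 9802606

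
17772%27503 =17772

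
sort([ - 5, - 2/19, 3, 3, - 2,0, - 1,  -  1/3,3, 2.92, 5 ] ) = [-5 ,  -  2,  -  1, - 1/3, - 2/19,0, 2.92 , 3,3, 3,5]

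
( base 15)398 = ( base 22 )1F4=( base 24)1a2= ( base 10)818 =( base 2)1100110010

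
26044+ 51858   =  77902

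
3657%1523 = 611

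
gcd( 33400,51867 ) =1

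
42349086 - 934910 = 41414176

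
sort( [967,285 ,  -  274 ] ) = [  -  274,285,967 ]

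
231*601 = 138831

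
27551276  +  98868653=126419929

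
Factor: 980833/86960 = 2^( - 4)*5^( - 1 )*7^2*37^1*541^1*1087^( - 1) 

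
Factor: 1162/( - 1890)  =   - 83/135 = -3^( - 3)*5^( - 1 )*83^1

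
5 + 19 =24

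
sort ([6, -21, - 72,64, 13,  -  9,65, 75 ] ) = [ - 72, - 21,-9,6, 13,64,65, 75 ]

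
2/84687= 2/84687= 0.00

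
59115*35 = 2069025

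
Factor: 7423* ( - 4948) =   -  36729004 =- 2^2*13^1*571^1*1237^1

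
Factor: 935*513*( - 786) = - 2^1*3^4*5^1*11^1*17^1*19^1*131^1 = -  377008830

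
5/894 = 5/894 = 0.01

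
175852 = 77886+97966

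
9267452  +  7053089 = 16320541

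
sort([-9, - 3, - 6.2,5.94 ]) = [ - 9,-6.2 , - 3, 5.94] 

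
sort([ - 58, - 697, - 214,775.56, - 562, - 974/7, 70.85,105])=[ - 697, - 562,  -  214, - 974/7, - 58,  70.85, 105,775.56] 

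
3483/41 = 3483/41 = 84.95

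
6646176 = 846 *7856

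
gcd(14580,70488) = 36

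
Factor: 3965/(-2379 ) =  - 3^( - 1 )*5^1 = -  5/3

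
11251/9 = 11251/9 = 1250.11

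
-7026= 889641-896667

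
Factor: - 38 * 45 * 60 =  - 2^3*3^3 * 5^2*19^1 = -102600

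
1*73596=73596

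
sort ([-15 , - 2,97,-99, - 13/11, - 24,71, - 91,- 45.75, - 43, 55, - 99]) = [ - 99, - 99, - 91, - 45.75, - 43, - 24, - 15, - 2, - 13/11,55,71,97] 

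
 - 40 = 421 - 461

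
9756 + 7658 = 17414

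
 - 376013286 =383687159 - 759700445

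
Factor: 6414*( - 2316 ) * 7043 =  - 2^3*3^2 * 193^1*1069^1*7043^1 = - 104622525432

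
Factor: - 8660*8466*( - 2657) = 194799442920 =2^3*3^1*5^1 * 17^1*83^1* 433^1 * 2657^1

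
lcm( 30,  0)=0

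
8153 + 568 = 8721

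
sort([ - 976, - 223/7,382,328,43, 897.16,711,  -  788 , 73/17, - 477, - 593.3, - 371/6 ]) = [ - 976, - 788,  -  593.3, - 477, - 371/6, - 223/7, 73/17, 43 , 328,382, 711 , 897.16]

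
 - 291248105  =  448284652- 739532757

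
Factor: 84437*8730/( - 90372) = - 122855835/15062 = -2^(-1 )*3^1*5^1 * 17^( - 1 )*97^1*443^( - 1)  *  84437^1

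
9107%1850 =1707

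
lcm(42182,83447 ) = 3838562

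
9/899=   9/899 = 0.01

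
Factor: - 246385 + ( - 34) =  - 31^1*7949^1 = -  246419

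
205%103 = 102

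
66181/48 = 1378  +  37/48 = 1378.77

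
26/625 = 26/625  =  0.04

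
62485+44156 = 106641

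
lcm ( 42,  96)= 672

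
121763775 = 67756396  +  54007379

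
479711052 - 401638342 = 78072710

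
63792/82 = 31896/41 = 777.95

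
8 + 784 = 792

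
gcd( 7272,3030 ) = 606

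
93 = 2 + 91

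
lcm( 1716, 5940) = 77220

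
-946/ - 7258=473/3629 = 0.13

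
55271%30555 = 24716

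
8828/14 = 630 + 4/7=630.57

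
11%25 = 11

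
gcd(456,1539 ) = 57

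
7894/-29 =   -  273 + 23/29 = - 272.21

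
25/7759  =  25/7759 = 0.00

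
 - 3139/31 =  - 3139/31 = -101.26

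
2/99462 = 1/49731 = 0.00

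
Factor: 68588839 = 11^1*47^1 * 132667^1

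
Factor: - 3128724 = -2^2*3^2*233^1*373^1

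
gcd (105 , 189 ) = 21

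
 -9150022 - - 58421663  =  49271641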